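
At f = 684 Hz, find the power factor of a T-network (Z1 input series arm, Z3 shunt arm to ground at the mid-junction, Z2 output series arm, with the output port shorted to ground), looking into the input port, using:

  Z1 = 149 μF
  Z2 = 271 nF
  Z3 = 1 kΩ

Step 1 — Angular frequency: ω = 2π·f = 2π·684 = 4298 rad/s.
Step 2 — Component impedances:
  Z1: Z = 1/(jωC) = -j/(ω·C) = 0 - j1.562 Ω
  Z2: Z = 1/(jωC) = -j/(ω·C) = 0 - j858.6 Ω
  Z3: Z = R = 1000 Ω
Step 3 — With the output port shorted to ground, the output series arm Z2 runs from the junction to ground; the shunt arm Z3 also runs from the junction to ground. They appear in parallel: Z3 || Z2 = 424.4 - j494.2 Ω.
Step 4 — Series with input arm Z1: Z_in = Z1 + (Z3 || Z2) = 424.4 - j495.8 Ω = 652.6∠-49.4° Ω.
Step 5 — Power factor: PF = cos(φ) = Re(Z)/|Z| = 424.36/652.62 = 0.6502.
Step 6 — Type: Im(Z) = -495.8 ⇒ leading (phase φ = -49.4°).

PF = 0.6502 (leading, φ = -49.4°)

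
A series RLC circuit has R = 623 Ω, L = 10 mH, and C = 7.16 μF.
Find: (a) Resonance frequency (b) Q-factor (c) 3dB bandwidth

Step 1 — Resonance condition Im(Z)=0 gives ω₀ = 1/√(LC).
Step 2 — ω₀ = 1/√(0.01·7.16e-06) = 3737 rad/s.
Step 3 — f₀ = ω₀/(2π) = 594.8 Hz.
Step 4 — Series Q: Q = ω₀L/R = 3737·0.01/623 = 0.05999.
Step 5 — 3dB bandwidth: Δω = ω₀/Q = 6.23e+04 rad/s; BW = Δω/(2π) = 9915 Hz.

(a) f₀ = 594.8 Hz  (b) Q = 0.05999  (c) BW = 9915 Hz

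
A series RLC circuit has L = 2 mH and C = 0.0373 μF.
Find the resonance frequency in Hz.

Step 1 — Resonance condition Im(Z)=0 gives ω₀ = 1/√(LC).
Step 2 — ω₀ = 1/√(0.002·3.73e-08) = 1.158e+05 rad/s.
Step 3 — f₀ = ω₀/(2π) = 1.843e+04 Hz.

f₀ = 1.843e+04 Hz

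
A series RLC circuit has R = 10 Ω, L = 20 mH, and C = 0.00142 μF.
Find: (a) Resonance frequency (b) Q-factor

Step 1 — Resonance condition Im(Z)=0 gives ω₀ = 1/√(LC).
Step 2 — ω₀ = 1/√(0.02·1.42e-09) = 1.876e+05 rad/s.
Step 3 — f₀ = ω₀/(2π) = 2.986e+04 Hz.
Step 4 — Series Q: Q = ω₀L/R = 1.876e+05·0.02/10 = 375.3.

(a) f₀ = 2.986e+04 Hz  (b) Q = 375.3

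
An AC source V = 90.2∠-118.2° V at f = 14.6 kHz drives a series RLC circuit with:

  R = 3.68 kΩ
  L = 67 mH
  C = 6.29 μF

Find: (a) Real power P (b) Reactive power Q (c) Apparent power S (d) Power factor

Step 1 — Angular frequency: ω = 2π·f = 2π·1.46e+04 = 9.173e+04 rad/s.
Step 2 — Component impedances:
  R: Z = R = 3680 Ω
  L: Z = jωL = j·9.173e+04·0.067 = 0 + j6146 Ω
  C: Z = 1/(jωC) = -j/(ω·C) = 0 - j1.733 Ω
Step 3 — Series combination: Z_total = R + L + C = 3680 + j6144 Ω = 7162∠59.1° Ω.
Step 4 — Source phasor: V = 90.2∠-118.2° V = -42.62 - j79.49 V.
Step 5 — Current: I = V / Z = -0.01258 - j0.0005972 A = 0.01259∠-177.3° A.
Step 6 — Complex power: S = V·I* = 0.5837 + j0.9746 VA.
Step 7 — Real power: P = Re(S) = 0.5837 W.
Step 8 — Reactive power: Q = Im(S) = 0.9746 VAR.
Step 9 — Apparent power: |S| = 1.136 VA.
Step 10 — Power factor: PF = P/|S| = 0.5138 (lagging).

(a) P = 0.5837 W  (b) Q = 0.9746 VAR  (c) S = 1.136 VA  (d) PF = 0.5138 (lagging)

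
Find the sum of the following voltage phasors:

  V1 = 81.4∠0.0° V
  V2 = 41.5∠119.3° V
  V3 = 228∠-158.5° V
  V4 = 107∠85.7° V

Step 1 — Convert each phasor to rectangular form:
  V1 = 81.4·(cos(0.0°) + j·sin(0.0°)) = 81.4 V
  V2 = 41.5·(cos(119.3°) + j·sin(119.3°)) = -20.31 + j36.19 V
  V3 = 228·(cos(-158.5°) + j·sin(-158.5°)) = -212.1 - j83.56 V
  V4 = 107·(cos(85.7°) + j·sin(85.7°)) = 8.023 + j106.7 V
Step 2 — Sum components: V_total = -143 + j59.33 V.
Step 3 — Convert to polar: |V_total| = 154.8 V, ∠V_total = 157.5°.

V_total = 154.8∠157.5° V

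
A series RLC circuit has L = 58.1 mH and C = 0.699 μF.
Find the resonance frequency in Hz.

Step 1 — Resonance condition Im(Z)=0 gives ω₀ = 1/√(LC).
Step 2 — ω₀ = 1/√(0.0581·6.99e-07) = 4962 rad/s.
Step 3 — f₀ = ω₀/(2π) = 789.8 Hz.

f₀ = 789.8 Hz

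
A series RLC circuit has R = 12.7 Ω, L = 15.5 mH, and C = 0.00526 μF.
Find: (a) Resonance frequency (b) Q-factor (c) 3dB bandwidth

Step 1 — Resonance: ω₀ = 1/√(LC) = 1/√(0.0155·5.26e-09) = 1.107e+05 rad/s.
Step 2 — f₀ = ω₀/(2π) = 1.763e+04 Hz.
Step 3 — Series Q: Q = ω₀L/R = 1.107e+05·0.0155/12.7 = 135.2.
Step 4 — Bandwidth: Δω = ω₀/Q = 819.4 rad/s; BW = Δω/(2π) = 130.4 Hz.

(a) f₀ = 1.763e+04 Hz  (b) Q = 135.2  (c) BW = 130.4 Hz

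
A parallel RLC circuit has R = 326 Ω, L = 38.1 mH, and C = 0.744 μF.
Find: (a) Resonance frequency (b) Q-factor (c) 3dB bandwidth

Step 1 — Resonance: ω₀ = 1/√(LC) = 1/√(0.0381·7.44e-07) = 5940 rad/s.
Step 2 — f₀ = ω₀/(2π) = 945.3 Hz.
Step 3 — Parallel Q: Q = R/(ω₀L) = 326/(5940·0.0381) = 1.441.
Step 4 — Bandwidth: Δω = ω₀/Q = 4123 rad/s; BW = Δω/(2π) = 656.2 Hz.

(a) f₀ = 945.3 Hz  (b) Q = 1.441  (c) BW = 656.2 Hz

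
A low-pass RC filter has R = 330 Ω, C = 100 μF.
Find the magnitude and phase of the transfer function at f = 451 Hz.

Step 1 — Angular frequency: ω = 2π·451 = 2834 rad/s.
Step 2 — Transfer function: H(jω) = 1/(1 + jωRC).
Step 3 — Denominator: 1 + jωRC = 1 + j·2834·330·0.0001 = 1 + j93.51.
Step 4 — H = 0.0001143 - j0.01069.
Step 5 — Magnitude: |H| = 0.01069 (-39.4 dB); phase: φ = -89.4°.

|H| = 0.01069 (-39.4 dB), φ = -89.4°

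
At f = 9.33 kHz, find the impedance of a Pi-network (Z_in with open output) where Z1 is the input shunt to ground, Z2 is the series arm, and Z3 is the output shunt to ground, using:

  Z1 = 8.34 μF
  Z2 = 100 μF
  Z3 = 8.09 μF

Step 1 — Angular frequency: ω = 2π·f = 2π·9330 = 5.862e+04 rad/s.
Step 2 — Component impedances:
  Z1: Z = 1/(jωC) = -j/(ω·C) = 0 - j2.045 Ω
  Z2: Z = 1/(jωC) = -j/(ω·C) = 0 - j0.1706 Ω
  Z3: Z = 1/(jωC) = -j/(ω·C) = 0 - j2.109 Ω
Step 3 — With open output, the series arm Z2 and the output shunt Z3 appear in series to ground: Z2 + Z3 = 0 - j2.279 Ω.
Step 4 — Parallel with input shunt Z1: Z_in = Z1 || (Z2 + Z3) = 0 - j1.078 Ω = 1.078∠-90.0° Ω.

Z = 0 - j1.078 Ω = 1.078∠-90.0° Ω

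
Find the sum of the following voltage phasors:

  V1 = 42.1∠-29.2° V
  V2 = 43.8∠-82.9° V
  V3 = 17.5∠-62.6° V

Step 1 — Convert each phasor to rectangular form:
  V1 = 42.1·(cos(-29.2°) + j·sin(-29.2°)) = 36.75 - j20.54 V
  V2 = 43.8·(cos(-82.9°) + j·sin(-82.9°)) = 5.414 - j43.46 V
  V3 = 17.5·(cos(-62.6°) + j·sin(-62.6°)) = 8.053 - j15.54 V
Step 2 — Sum components: V_total = 50.22 - j79.54 V.
Step 3 — Convert to polar: |V_total| = 94.07 V, ∠V_total = -57.7°.

V_total = 94.07∠-57.7° V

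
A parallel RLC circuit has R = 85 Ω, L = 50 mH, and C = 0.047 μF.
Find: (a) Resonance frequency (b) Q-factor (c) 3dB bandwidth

Step 1 — Resonance: ω₀ = 1/√(LC) = 1/√(0.05·4.7e-08) = 2.063e+04 rad/s.
Step 2 — f₀ = ω₀/(2π) = 3283 Hz.
Step 3 — Parallel Q: Q = R/(ω₀L) = 85/(2.063e+04·0.05) = 0.08241.
Step 4 — Bandwidth: Δω = ω₀/Q = 2.503e+05 rad/s; BW = Δω/(2π) = 3.984e+04 Hz.

(a) f₀ = 3283 Hz  (b) Q = 0.08241  (c) BW = 3.984e+04 Hz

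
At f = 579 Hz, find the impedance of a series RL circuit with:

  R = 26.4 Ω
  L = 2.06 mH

Step 1 — Angular frequency: ω = 2π·f = 2π·579 = 3638 rad/s.
Step 2 — Component impedances:
  R: Z = R = 26.4 Ω
  L: Z = jωL = j·3638·0.00206 = 0 + j7.494 Ω
Step 3 — Series combination: Z_total = R + L = 26.4 + j7.494 Ω = 27.44∠15.8° Ω.

Z = 26.4 + j7.494 Ω = 27.44∠15.8° Ω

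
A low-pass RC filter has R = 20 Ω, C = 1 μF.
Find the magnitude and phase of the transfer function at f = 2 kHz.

Step 1 — Angular frequency: ω = 2π·2000 = 1.257e+04 rad/s.
Step 2 — Transfer function: H(jω) = 1/(1 + jωRC).
Step 3 — Denominator: 1 + jωRC = 1 + j·1.257e+04·20·1e-06 = 1 + j0.2513.
Step 4 — H = 0.9406 - j0.2364.
Step 5 — Magnitude: |H| = 0.9698 (-0.3 dB); phase: φ = -14.1°.

|H| = 0.9698 (-0.3 dB), φ = -14.1°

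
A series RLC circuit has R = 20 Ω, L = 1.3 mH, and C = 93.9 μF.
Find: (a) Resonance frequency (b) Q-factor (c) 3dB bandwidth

Step 1 — Resonance: ω₀ = 1/√(LC) = 1/√(0.0013·9.39e-05) = 2862 rad/s.
Step 2 — f₀ = ω₀/(2π) = 455.5 Hz.
Step 3 — Series Q: Q = ω₀L/R = 2862·0.0013/20 = 0.186.
Step 4 — Bandwidth: Δω = ω₀/Q = 1.538e+04 rad/s; BW = Δω/(2π) = 2449 Hz.

(a) f₀ = 455.5 Hz  (b) Q = 0.186  (c) BW = 2449 Hz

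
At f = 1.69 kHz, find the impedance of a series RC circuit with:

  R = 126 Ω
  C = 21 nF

Step 1 — Angular frequency: ω = 2π·f = 2π·1690 = 1.062e+04 rad/s.
Step 2 — Component impedances:
  R: Z = R = 126 Ω
  C: Z = 1/(jωC) = -j/(ω·C) = 0 - j4485 Ω
Step 3 — Series combination: Z_total = R + C = 126 - j4485 Ω = 4486∠-88.4° Ω.

Z = 126 - j4485 Ω = 4486∠-88.4° Ω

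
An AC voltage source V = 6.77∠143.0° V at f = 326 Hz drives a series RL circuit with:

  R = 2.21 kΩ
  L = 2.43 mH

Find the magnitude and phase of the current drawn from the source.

Step 1 — Angular frequency: ω = 2π·f = 2π·326 = 2048 rad/s.
Step 2 — Component impedances:
  R: Z = R = 2210 Ω
  L: Z = jωL = j·2048·0.00243 = 0 + j4.977 Ω
Step 3 — Series combination: Z_total = R + L = 2210 + j4.977 Ω = 2210∠0.1° Ω.
Step 4 — Source phasor: V = 6.77∠143.0° V = -5.407 + j4.074 V.
Step 5 — Ohm's law: I = V / Z_total = (-5.407 + j4.074) / (2210 + j4.977) = -0.002442 + j0.001849 A.
Step 6 — Convert to polar: |I| = 0.003063 A, ∠I = 142.9°.

I = 0.003063∠142.9° A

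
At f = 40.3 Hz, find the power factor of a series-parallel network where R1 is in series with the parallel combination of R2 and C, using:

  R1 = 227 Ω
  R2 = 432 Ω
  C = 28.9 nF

Step 1 — Angular frequency: ω = 2π·f = 2π·40.3 = 253.2 rad/s.
Step 2 — Component impedances:
  R1: Z = R = 227 Ω
  R2: Z = R = 432 Ω
  C: Z = 1/(jωC) = -j/(ω·C) = 0 - j1.367e+05 Ω
Step 3 — Parallel branch: R2 || C = 1/(1/R2 + 1/C) = 432 - j1.366 Ω.
Step 4 — Series with R1: Z_total = R1 + (R2 || C) = 659 - j1.366 Ω = 659∠-0.1° Ω.
Step 5 — Power factor: PF = cos(φ) = Re(Z)/|Z| = 659/659 = 1.
Step 6 — Type: Im(Z) = -1.366 ⇒ leading (phase φ = -0.1°).

PF = 1 (leading, φ = -0.1°)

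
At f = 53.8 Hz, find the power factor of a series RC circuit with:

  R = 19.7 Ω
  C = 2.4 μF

Step 1 — Angular frequency: ω = 2π·f = 2π·53.8 = 338 rad/s.
Step 2 — Component impedances:
  R: Z = R = 19.7 Ω
  C: Z = 1/(jωC) = -j/(ω·C) = 0 - j1233 Ω
Step 3 — Series combination: Z_total = R + C = 19.7 - j1233 Ω = 1233∠-89.1° Ω.
Step 4 — Power factor: PF = cos(φ) = Re(Z)/|Z| = 19.7/1233 = 0.01598.
Step 5 — Type: Im(Z) = -1233 ⇒ leading (phase φ = -89.1°).

PF = 0.01598 (leading, φ = -89.1°)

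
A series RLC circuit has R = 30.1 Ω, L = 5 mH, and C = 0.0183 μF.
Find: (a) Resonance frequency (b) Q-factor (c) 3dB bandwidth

Step 1 — Resonance: ω₀ = 1/√(LC) = 1/√(0.005·1.83e-08) = 1.045e+05 rad/s.
Step 2 — f₀ = ω₀/(2π) = 1.664e+04 Hz.
Step 3 — Series Q: Q = ω₀L/R = 1.045e+05·0.005/30.1 = 17.37.
Step 4 — Bandwidth: Δω = ω₀/Q = 6020 rad/s; BW = Δω/(2π) = 958.1 Hz.

(a) f₀ = 1.664e+04 Hz  (b) Q = 17.37  (c) BW = 958.1 Hz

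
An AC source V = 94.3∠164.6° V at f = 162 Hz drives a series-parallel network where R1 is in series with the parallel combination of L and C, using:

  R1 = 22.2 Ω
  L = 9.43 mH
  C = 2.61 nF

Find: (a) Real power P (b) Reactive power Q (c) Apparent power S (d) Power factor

Step 1 — Angular frequency: ω = 2π·f = 2π·162 = 1018 rad/s.
Step 2 — Component impedances:
  R1: Z = R = 22.2 Ω
  L: Z = jωL = j·1018·0.00943 = 0 + j9.599 Ω
  C: Z = 1/(jωC) = -j/(ω·C) = 0 - j3.764e+05 Ω
Step 3 — Parallel branch: L || C = 1/(1/L + 1/C) = 0 + j9.599 Ω.
Step 4 — Series with R1: Z_total = R1 + (L || C) = 22.2 + j9.599 Ω = 24.19∠23.4° Ω.
Step 5 — Source phasor: V = 94.3∠164.6° V = -90.91 + j25.04 V.
Step 6 — Current: I = V / Z = -3.039 + j2.442 A = 3.899∠141.2° A.
Step 7 — Complex power: S = V·I* = 337.5 + j145.9 VA.
Step 8 — Real power: P = Re(S) = 337.5 W.
Step 9 — Reactive power: Q = Im(S) = 145.9 VAR.
Step 10 — Apparent power: |S| = 367.7 VA.
Step 11 — Power factor: PF = P/|S| = 0.9179 (lagging).

(a) P = 337.5 W  (b) Q = 145.9 VAR  (c) S = 367.7 VA  (d) PF = 0.9179 (lagging)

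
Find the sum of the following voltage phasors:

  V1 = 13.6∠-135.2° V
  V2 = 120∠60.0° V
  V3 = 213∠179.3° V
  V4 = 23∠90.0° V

Step 1 — Convert each phasor to rectangular form:
  V1 = 13.6·(cos(-135.2°) + j·sin(-135.2°)) = -9.65 - j9.583 V
  V2 = 120·(cos(60.0°) + j·sin(60.0°)) = 60 + j103.9 V
  V3 = 213·(cos(179.3°) + j·sin(179.3°)) = -213 + j2.602 V
  V4 = 23·(cos(90.0°) + j·sin(90.0°)) = 0 + j23 V
Step 2 — Sum components: V_total = -162.6 + j119.9 V.
Step 3 — Convert to polar: |V_total| = 202.1 V, ∠V_total = 143.6°.

V_total = 202.1∠143.6° V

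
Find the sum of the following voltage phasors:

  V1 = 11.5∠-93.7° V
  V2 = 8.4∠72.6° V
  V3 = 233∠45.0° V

Step 1 — Convert each phasor to rectangular form:
  V1 = 11.5·(cos(-93.7°) + j·sin(-93.7°)) = -0.7421 - j11.48 V
  V2 = 8.4·(cos(72.6°) + j·sin(72.6°)) = 2.512 + j8.016 V
  V3 = 233·(cos(45.0°) + j·sin(45.0°)) = 164.8 + j164.8 V
Step 2 — Sum components: V_total = 166.5 + j161.3 V.
Step 3 — Convert to polar: |V_total| = 231.8 V, ∠V_total = 44.1°.

V_total = 231.8∠44.1° V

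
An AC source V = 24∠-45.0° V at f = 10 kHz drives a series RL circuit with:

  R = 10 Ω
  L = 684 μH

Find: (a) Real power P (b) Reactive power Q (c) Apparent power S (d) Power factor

Step 1 — Angular frequency: ω = 2π·f = 2π·1e+04 = 6.283e+04 rad/s.
Step 2 — Component impedances:
  R: Z = R = 10 Ω
  L: Z = jωL = j·6.283e+04·0.000684 = 0 + j42.98 Ω
Step 3 — Series combination: Z_total = R + L = 10 + j42.98 Ω = 44.13∠76.9° Ω.
Step 4 — Source phasor: V = 24∠-45.0° V = 16.97 - j16.97 V.
Step 5 — Current: I = V / Z = -0.2874 - j0.4618 A = 0.5439∠-121.9° A.
Step 6 — Complex power: S = V·I* = 2.958 + j12.71 VA.
Step 7 — Real power: P = Re(S) = 2.958 W.
Step 8 — Reactive power: Q = Im(S) = 12.71 VAR.
Step 9 — Apparent power: |S| = 13.05 VA.
Step 10 — Power factor: PF = P/|S| = 0.2266 (lagging).

(a) P = 2.958 W  (b) Q = 12.71 VAR  (c) S = 13.05 VA  (d) PF = 0.2266 (lagging)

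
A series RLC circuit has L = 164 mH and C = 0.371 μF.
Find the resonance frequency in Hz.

Step 1 — Resonance condition Im(Z)=0 gives ω₀ = 1/√(LC).
Step 2 — ω₀ = 1/√(0.164·3.71e-07) = 4054 rad/s.
Step 3 — f₀ = ω₀/(2π) = 645.2 Hz.

f₀ = 645.2 Hz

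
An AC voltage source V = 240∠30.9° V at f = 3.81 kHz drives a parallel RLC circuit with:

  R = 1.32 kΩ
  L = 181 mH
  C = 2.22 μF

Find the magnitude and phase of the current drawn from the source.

Step 1 — Angular frequency: ω = 2π·f = 2π·3810 = 2.394e+04 rad/s.
Step 2 — Component impedances:
  R: Z = R = 1320 Ω
  L: Z = jωL = j·2.394e+04·0.181 = 0 + j4333 Ω
  C: Z = 1/(jωC) = -j/(ω·C) = 0 - j18.82 Ω
Step 3 — Parallel combination: 1/Z_total = 1/R + 1/L + 1/C; Z_total = 0.2705 - j18.89 Ω = 18.9∠-89.2° Ω.
Step 4 — Source phasor: V = 240∠30.9° V = 205.9 + j123.2 V.
Step 5 — Ohm's law: I = V / Z_total = (205.9 + j123.2) / (0.2705 - j18.89) = -6.366 + j10.99 A.
Step 6 — Convert to polar: |I| = 12.7 A, ∠I = 120.1°.

I = 12.7∠120.1° A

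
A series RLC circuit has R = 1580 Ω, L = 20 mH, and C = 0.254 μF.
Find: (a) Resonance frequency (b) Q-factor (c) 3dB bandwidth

Step 1 — Resonance: ω₀ = 1/√(LC) = 1/√(0.02·2.54e-07) = 1.403e+04 rad/s.
Step 2 — f₀ = ω₀/(2π) = 2233 Hz.
Step 3 — Series Q: Q = ω₀L/R = 1.403e+04·0.02/1580 = 0.1776.
Step 4 — Bandwidth: Δω = ω₀/Q = 7.9e+04 rad/s; BW = Δω/(2π) = 1.257e+04 Hz.

(a) f₀ = 2233 Hz  (b) Q = 0.1776  (c) BW = 1.257e+04 Hz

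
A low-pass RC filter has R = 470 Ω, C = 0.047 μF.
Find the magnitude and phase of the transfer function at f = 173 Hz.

Step 1 — Angular frequency: ω = 2π·173 = 1087 rad/s.
Step 2 — Transfer function: H(jω) = 1/(1 + jωRC).
Step 3 — Denominator: 1 + jωRC = 1 + j·1087·470·4.7e-08 = 1 + j0.02401.
Step 4 — H = 0.9994 - j0.024.
Step 5 — Magnitude: |H| = 0.9997 (-0.0 dB); phase: φ = -1.4°.

|H| = 0.9997 (-0.0 dB), φ = -1.4°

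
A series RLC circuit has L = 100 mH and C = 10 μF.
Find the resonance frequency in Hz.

Step 1 — Resonance condition Im(Z)=0 gives ω₀ = 1/√(LC).
Step 2 — ω₀ = 1/√(0.1·1e-05) = 1000 rad/s.
Step 3 — f₀ = ω₀/(2π) = 159.2 Hz.

f₀ = 159.2 Hz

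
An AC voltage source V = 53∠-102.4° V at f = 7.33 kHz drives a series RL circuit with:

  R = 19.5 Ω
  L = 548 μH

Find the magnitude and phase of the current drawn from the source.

Step 1 — Angular frequency: ω = 2π·f = 2π·7330 = 4.606e+04 rad/s.
Step 2 — Component impedances:
  R: Z = R = 19.5 Ω
  L: Z = jωL = j·4.606e+04·0.000548 = 0 + j25.24 Ω
Step 3 — Series combination: Z_total = R + L = 19.5 + j25.24 Ω = 31.89∠52.3° Ω.
Step 4 — Source phasor: V = 53∠-102.4° V = -11.38 - j51.76 V.
Step 5 — Ohm's law: I = V / Z_total = (-11.38 - j51.76) / (19.5 + j25.24) = -1.502 - j0.7099 A.
Step 6 — Convert to polar: |I| = 1.662 A, ∠I = -154.7°.

I = 1.662∠-154.7° A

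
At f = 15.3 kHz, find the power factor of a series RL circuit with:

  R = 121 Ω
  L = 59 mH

Step 1 — Angular frequency: ω = 2π·f = 2π·1.53e+04 = 9.613e+04 rad/s.
Step 2 — Component impedances:
  R: Z = R = 121 Ω
  L: Z = jωL = j·9.613e+04·0.059 = 0 + j5672 Ω
Step 3 — Series combination: Z_total = R + L = 121 + j5672 Ω = 5673∠88.8° Ω.
Step 4 — Power factor: PF = cos(φ) = Re(Z)/|Z| = 121/5673 = 0.02133.
Step 5 — Type: Im(Z) = 5672 ⇒ lagging (phase φ = 88.8°).

PF = 0.02133 (lagging, φ = 88.8°)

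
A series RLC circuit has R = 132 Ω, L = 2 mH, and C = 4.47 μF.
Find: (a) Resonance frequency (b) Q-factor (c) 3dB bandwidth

Step 1 — Resonance condition Im(Z)=0 gives ω₀ = 1/√(LC).
Step 2 — ω₀ = 1/√(0.002·4.47e-06) = 1.058e+04 rad/s.
Step 3 — f₀ = ω₀/(2π) = 1683 Hz.
Step 4 — Series Q: Q = ω₀L/R = 1.058e+04·0.002/132 = 0.1602.
Step 5 — 3dB bandwidth: Δω = ω₀/Q = 6.6e+04 rad/s; BW = Δω/(2π) = 1.05e+04 Hz.

(a) f₀ = 1683 Hz  (b) Q = 0.1602  (c) BW = 1.05e+04 Hz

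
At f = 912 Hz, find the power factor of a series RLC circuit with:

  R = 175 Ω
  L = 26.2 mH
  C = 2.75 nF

Step 1 — Angular frequency: ω = 2π·f = 2π·912 = 5730 rad/s.
Step 2 — Component impedances:
  R: Z = R = 175 Ω
  L: Z = jωL = j·5730·0.0262 = 0 + j150.1 Ω
  C: Z = 1/(jωC) = -j/(ω·C) = 0 - j6.346e+04 Ω
Step 3 — Series combination: Z_total = R + L + C = 175 - j6.331e+04 Ω = 6.331e+04∠-89.8° Ω.
Step 4 — Power factor: PF = cos(φ) = Re(Z)/|Z| = 175/6.331e+04 = 0.002764.
Step 5 — Type: Im(Z) = -6.331e+04 ⇒ leading (phase φ = -89.8°).

PF = 0.002764 (leading, φ = -89.8°)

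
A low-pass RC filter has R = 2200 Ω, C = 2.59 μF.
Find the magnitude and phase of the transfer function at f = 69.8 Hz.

Step 1 — Angular frequency: ω = 2π·69.8 = 438.6 rad/s.
Step 2 — Transfer function: H(jω) = 1/(1 + jωRC).
Step 3 — Denominator: 1 + jωRC = 1 + j·438.6·2200·2.59e-06 = 1 + j2.499.
Step 4 — H = 0.138 - j0.3449.
Step 5 — Magnitude: |H| = 0.3715 (-8.6 dB); phase: φ = -68.2°.

|H| = 0.3715 (-8.6 dB), φ = -68.2°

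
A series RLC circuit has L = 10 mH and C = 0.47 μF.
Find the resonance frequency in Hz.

Step 1 — Resonance condition Im(Z)=0 gives ω₀ = 1/√(LC).
Step 2 — ω₀ = 1/√(0.01·4.7e-07) = 1.459e+04 rad/s.
Step 3 — f₀ = ω₀/(2π) = 2322 Hz.

f₀ = 2322 Hz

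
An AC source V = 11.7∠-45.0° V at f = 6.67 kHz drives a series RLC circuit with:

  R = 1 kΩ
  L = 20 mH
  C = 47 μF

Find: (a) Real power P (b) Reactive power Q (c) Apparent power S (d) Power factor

Step 1 — Angular frequency: ω = 2π·f = 2π·6670 = 4.191e+04 rad/s.
Step 2 — Component impedances:
  R: Z = R = 1000 Ω
  L: Z = jωL = j·4.191e+04·0.02 = 0 + j838.2 Ω
  C: Z = 1/(jωC) = -j/(ω·C) = 0 - j0.5077 Ω
Step 3 — Series combination: Z_total = R + L + C = 1000 + j837.7 Ω = 1304∠40.0° Ω.
Step 4 — Source phasor: V = 11.7∠-45.0° V = 8.273 - j8.273 V.
Step 5 — Current: I = V / Z = 0.0007892 - j0.008934 A = 0.008969∠-85.0° A.
Step 6 — Complex power: S = V·I* = 0.08044 + j0.06739 VA.
Step 7 — Real power: P = Re(S) = 0.08044 W.
Step 8 — Reactive power: Q = Im(S) = 0.06739 VAR.
Step 9 — Apparent power: |S| = 0.1049 VA.
Step 10 — Power factor: PF = P/|S| = 0.7666 (lagging).

(a) P = 0.08044 W  (b) Q = 0.06739 VAR  (c) S = 0.1049 VA  (d) PF = 0.7666 (lagging)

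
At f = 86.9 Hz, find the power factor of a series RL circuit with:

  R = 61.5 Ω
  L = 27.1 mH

Step 1 — Angular frequency: ω = 2π·f = 2π·86.9 = 546 rad/s.
Step 2 — Component impedances:
  R: Z = R = 61.5 Ω
  L: Z = jωL = j·546·0.0271 = 0 + j14.8 Ω
Step 3 — Series combination: Z_total = R + L = 61.5 + j14.8 Ω = 63.26∠13.5° Ω.
Step 4 — Power factor: PF = cos(φ) = Re(Z)/|Z| = 61.5/63.255 = 0.9723.
Step 5 — Type: Im(Z) = 14.8 ⇒ lagging (phase φ = 13.5°).

PF = 0.9723 (lagging, φ = 13.5°)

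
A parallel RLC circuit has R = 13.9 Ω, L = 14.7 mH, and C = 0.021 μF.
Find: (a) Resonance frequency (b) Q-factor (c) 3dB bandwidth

Step 1 — Resonance: ω₀ = 1/√(LC) = 1/√(0.0147·2.1e-08) = 5.692e+04 rad/s.
Step 2 — f₀ = ω₀/(2π) = 9058 Hz.
Step 3 — Parallel Q: Q = R/(ω₀L) = 13.9/(5.692e+04·0.0147) = 0.01661.
Step 4 — Bandwidth: Δω = ω₀/Q = 3.426e+06 rad/s; BW = Δω/(2π) = 5.452e+05 Hz.

(a) f₀ = 9058 Hz  (b) Q = 0.01661  (c) BW = 5.452e+05 Hz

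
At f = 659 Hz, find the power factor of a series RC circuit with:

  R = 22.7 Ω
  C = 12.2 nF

Step 1 — Angular frequency: ω = 2π·f = 2π·659 = 4141 rad/s.
Step 2 — Component impedances:
  R: Z = R = 22.7 Ω
  C: Z = 1/(jωC) = -j/(ω·C) = 0 - j1.98e+04 Ω
Step 3 — Series combination: Z_total = R + C = 22.7 - j1.98e+04 Ω = 1.98e+04∠-89.9° Ω.
Step 4 — Power factor: PF = cos(φ) = Re(Z)/|Z| = 22.7/19796 = 0.001147.
Step 5 — Type: Im(Z) = -1.98e+04 ⇒ leading (phase φ = -89.9°).

PF = 0.001147 (leading, φ = -89.9°)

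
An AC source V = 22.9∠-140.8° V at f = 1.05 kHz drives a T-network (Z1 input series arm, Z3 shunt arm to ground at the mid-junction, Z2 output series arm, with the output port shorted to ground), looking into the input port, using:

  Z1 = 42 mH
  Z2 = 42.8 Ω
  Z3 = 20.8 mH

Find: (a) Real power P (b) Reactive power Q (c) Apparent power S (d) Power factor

Step 1 — Angular frequency: ω = 2π·f = 2π·1050 = 6597 rad/s.
Step 2 — Component impedances:
  Z1: Z = jωL = j·6597·0.042 = 0 + j277.1 Ω
  Z2: Z = R = 42.8 Ω
  Z3: Z = jωL = j·6597·0.0208 = 0 + j137.2 Ω
Step 3 — With the output port shorted to ground, the output series arm Z2 runs from the junction to ground; the shunt arm Z3 also runs from the junction to ground. They appear in parallel: Z3 || Z2 = 39.01 + j12.17 Ω.
Step 4 — Series with input arm Z1: Z_in = Z1 + (Z3 || Z2) = 39.01 + j289.3 Ω = 291.9∠82.3° Ω.
Step 5 — Source phasor: V = 22.9∠-140.8° V = -17.75 - j14.47 V.
Step 6 — Current: I = V / Z = -0.05727 + j0.05363 A = 0.07846∠136.9° A.
Step 7 — Complex power: S = V·I* = 0.2401 + j1.781 VA.
Step 8 — Real power: P = Re(S) = 0.2401 W.
Step 9 — Reactive power: Q = Im(S) = 1.781 VAR.
Step 10 — Apparent power: |S| = 1.797 VA.
Step 11 — Power factor: PF = P/|S| = 0.1336 (lagging).

(a) P = 0.2401 W  (b) Q = 1.781 VAR  (c) S = 1.797 VA  (d) PF = 0.1336 (lagging)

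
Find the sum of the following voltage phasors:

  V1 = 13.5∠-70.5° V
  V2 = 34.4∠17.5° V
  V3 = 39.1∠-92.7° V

Step 1 — Convert each phasor to rectangular form:
  V1 = 13.5·(cos(-70.5°) + j·sin(-70.5°)) = 4.506 - j12.73 V
  V2 = 34.4·(cos(17.5°) + j·sin(17.5°)) = 32.81 + j10.34 V
  V3 = 39.1·(cos(-92.7°) + j·sin(-92.7°)) = -1.842 - j39.06 V
Step 2 — Sum components: V_total = 35.47 - j41.44 V.
Step 3 — Convert to polar: |V_total| = 54.55 V, ∠V_total = -49.4°.

V_total = 54.55∠-49.4° V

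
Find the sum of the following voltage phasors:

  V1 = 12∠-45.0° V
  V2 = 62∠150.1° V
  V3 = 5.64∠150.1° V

Step 1 — Convert each phasor to rectangular form:
  V1 = 12·(cos(-45.0°) + j·sin(-45.0°)) = 8.485 - j8.485 V
  V2 = 62·(cos(150.1°) + j·sin(150.1°)) = -53.75 + j30.91 V
  V3 = 5.64·(cos(150.1°) + j·sin(150.1°)) = -4.889 + j2.811 V
Step 2 — Sum components: V_total = -50.15 + j25.23 V.
Step 3 — Convert to polar: |V_total| = 56.14 V, ∠V_total = 153.3°.

V_total = 56.14∠153.3° V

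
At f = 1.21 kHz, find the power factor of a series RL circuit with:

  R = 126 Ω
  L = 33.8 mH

Step 1 — Angular frequency: ω = 2π·f = 2π·1210 = 7603 rad/s.
Step 2 — Component impedances:
  R: Z = R = 126 Ω
  L: Z = jωL = j·7603·0.0338 = 0 + j257 Ω
Step 3 — Series combination: Z_total = R + L = 126 + j257 Ω = 286.2∠63.9° Ω.
Step 4 — Power factor: PF = cos(φ) = Re(Z)/|Z| = 126/286.2 = 0.4403.
Step 5 — Type: Im(Z) = 257 ⇒ lagging (phase φ = 63.9°).

PF = 0.4403 (lagging, φ = 63.9°)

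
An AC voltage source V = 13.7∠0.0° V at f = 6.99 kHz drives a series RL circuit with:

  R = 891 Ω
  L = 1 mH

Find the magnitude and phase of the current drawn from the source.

Step 1 — Angular frequency: ω = 2π·f = 2π·6990 = 4.392e+04 rad/s.
Step 2 — Component impedances:
  R: Z = R = 891 Ω
  L: Z = jωL = j·4.392e+04·0.001 = 0 + j43.92 Ω
Step 3 — Series combination: Z_total = R + L = 891 + j43.92 Ω = 892.1∠2.8° Ω.
Step 4 — Source phasor: V = 13.7∠0.0° V = 13.7 V.
Step 5 — Ohm's law: I = V / Z_total = (13.7) / (891 + j43.92) = 0.01534 - j0.0007561 A.
Step 6 — Convert to polar: |I| = 0.01536 A, ∠I = -2.8°.

I = 0.01536∠-2.8° A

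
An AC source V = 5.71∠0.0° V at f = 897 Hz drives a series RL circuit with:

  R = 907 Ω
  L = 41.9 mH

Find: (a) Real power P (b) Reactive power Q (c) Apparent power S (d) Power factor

Step 1 — Angular frequency: ω = 2π·f = 2π·897 = 5636 rad/s.
Step 2 — Component impedances:
  R: Z = R = 907 Ω
  L: Z = jωL = j·5636·0.0419 = 0 + j236.1 Ω
Step 3 — Series combination: Z_total = R + L = 907 + j236.1 Ω = 937.2∠14.6° Ω.
Step 4 — Source phasor: V = 5.71∠0.0° V = 5.71 V.
Step 5 — Current: I = V / Z = 0.005896 - j0.001535 A = 0.006092∠-14.6° A.
Step 6 — Complex power: S = V·I* = 0.03367 + j0.008765 VA.
Step 7 — Real power: P = Re(S) = 0.03367 W.
Step 8 — Reactive power: Q = Im(S) = 0.008765 VAR.
Step 9 — Apparent power: |S| = 0.03479 VA.
Step 10 — Power factor: PF = P/|S| = 0.9677 (lagging).

(a) P = 0.03367 W  (b) Q = 0.008765 VAR  (c) S = 0.03479 VA  (d) PF = 0.9677 (lagging)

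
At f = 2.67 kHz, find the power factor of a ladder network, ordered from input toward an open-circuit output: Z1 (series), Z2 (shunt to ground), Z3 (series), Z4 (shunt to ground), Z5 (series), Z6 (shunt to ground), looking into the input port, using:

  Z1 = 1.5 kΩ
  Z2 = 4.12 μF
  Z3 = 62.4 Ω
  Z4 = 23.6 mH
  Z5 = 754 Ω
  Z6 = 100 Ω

Step 1 — Angular frequency: ω = 2π·f = 2π·2670 = 1.678e+04 rad/s.
Step 2 — Component impedances:
  Z1: Z = R = 1500 Ω
  Z2: Z = 1/(jωC) = -j/(ω·C) = 0 - j14.47 Ω
  Z3: Z = R = 62.4 Ω
  Z4: Z = jωL = j·1.678e+04·0.0236 = 0 + j395.9 Ω
  Z5: Z = R = 754 Ω
  Z6: Z = R = 100 Ω
Step 3 — Ladder network (open output): work backward from the far end, alternating series and parallel combinations. Z_in = 1500 - j14.93 Ω = 1500∠-0.6° Ω.
Step 4 — Power factor: PF = cos(φ) = Re(Z)/|Z| = 1500/1500 = 1.
Step 5 — Type: Im(Z) = -14.93 ⇒ leading (phase φ = -0.6°).

PF = 1 (leading, φ = -0.6°)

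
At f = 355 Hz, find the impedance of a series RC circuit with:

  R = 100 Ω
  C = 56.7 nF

Step 1 — Angular frequency: ω = 2π·f = 2π·355 = 2231 rad/s.
Step 2 — Component impedances:
  R: Z = R = 100 Ω
  C: Z = 1/(jωC) = -j/(ω·C) = 0 - j7907 Ω
Step 3 — Series combination: Z_total = R + C = 100 - j7907 Ω = 7908∠-89.3° Ω.

Z = 100 - j7907 Ω = 7908∠-89.3° Ω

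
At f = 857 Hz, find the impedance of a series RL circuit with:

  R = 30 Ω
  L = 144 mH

Step 1 — Angular frequency: ω = 2π·f = 2π·857 = 5385 rad/s.
Step 2 — Component impedances:
  R: Z = R = 30 Ω
  L: Z = jωL = j·5385·0.144 = 0 + j775.4 Ω
Step 3 — Series combination: Z_total = R + L = 30 + j775.4 Ω = 776∠87.8° Ω.

Z = 30 + j775.4 Ω = 776∠87.8° Ω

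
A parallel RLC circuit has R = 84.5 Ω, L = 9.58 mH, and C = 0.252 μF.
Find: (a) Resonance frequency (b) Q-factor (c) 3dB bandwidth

Step 1 — Resonance: ω₀ = 1/√(LC) = 1/√(0.00958·2.52e-07) = 2.035e+04 rad/s.
Step 2 — f₀ = ω₀/(2π) = 3239 Hz.
Step 3 — Parallel Q: Q = R/(ω₀L) = 84.5/(2.035e+04·0.00958) = 0.4334.
Step 4 — Bandwidth: Δω = ω₀/Q = 4.696e+04 rad/s; BW = Δω/(2π) = 7474 Hz.

(a) f₀ = 3239 Hz  (b) Q = 0.4334  (c) BW = 7474 Hz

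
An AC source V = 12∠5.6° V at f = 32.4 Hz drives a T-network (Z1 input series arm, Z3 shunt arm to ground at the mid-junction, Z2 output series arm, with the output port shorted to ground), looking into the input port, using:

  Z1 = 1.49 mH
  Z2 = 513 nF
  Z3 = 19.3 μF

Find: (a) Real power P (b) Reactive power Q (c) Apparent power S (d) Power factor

Step 1 — Angular frequency: ω = 2π·f = 2π·32.4 = 203.6 rad/s.
Step 2 — Component impedances:
  Z1: Z = jωL = j·203.6·0.00149 = 0 + j0.3033 Ω
  Z2: Z = 1/(jωC) = -j/(ω·C) = 0 - j9575 Ω
  Z3: Z = 1/(jωC) = -j/(ω·C) = 0 - j254.5 Ω
Step 3 — With the output port shorted to ground, the output series arm Z2 runs from the junction to ground; the shunt arm Z3 also runs from the junction to ground. They appear in parallel: Z3 || Z2 = 0 - j247.9 Ω.
Step 4 — Series with input arm Z1: Z_in = Z1 + (Z3 || Z2) = 0 - j247.6 Ω = 247.6∠-90.0° Ω.
Step 5 — Source phasor: V = 12∠5.6° V = 11.94 + j1.171 V.
Step 6 — Current: I = V / Z = -0.004729 + j0.04823 A = 0.04846∠95.6° A.
Step 7 — Complex power: S = V·I* = 0 - j0.5815 VA.
Step 8 — Real power: P = Re(S) = 0 W.
Step 9 — Reactive power: Q = Im(S) = -0.5815 VAR.
Step 10 — Apparent power: |S| = 0.5815 VA.
Step 11 — Power factor: PF = P/|S| = 0 (leading).

(a) P = 0 W  (b) Q = -0.5815 VAR  (c) S = 0.5815 VA  (d) PF = 0 (leading)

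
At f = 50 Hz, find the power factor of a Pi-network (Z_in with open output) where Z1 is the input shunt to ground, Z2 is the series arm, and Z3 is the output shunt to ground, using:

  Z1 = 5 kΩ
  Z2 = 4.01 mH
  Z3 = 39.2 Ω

Step 1 — Angular frequency: ω = 2π·f = 2π·50 = 314.2 rad/s.
Step 2 — Component impedances:
  Z1: Z = R = 5000 Ω
  Z2: Z = jωL = j·314.2·0.00401 = 0 + j1.26 Ω
  Z3: Z = R = 39.2 Ω
Step 3 — With open output, the series arm Z2 and the output shunt Z3 appear in series to ground: Z2 + Z3 = 39.2 + j1.26 Ω.
Step 4 — Parallel with input shunt Z1: Z_in = Z1 || (Z2 + Z3) = 38.9 + j1.24 Ω = 38.92∠1.8° Ω.
Step 5 — Power factor: PF = cos(φ) = Re(Z)/|Z| = 38.9/38.92 = 0.9995.
Step 6 — Type: Im(Z) = 1.24 ⇒ lagging (phase φ = 1.8°).

PF = 0.9995 (lagging, φ = 1.8°)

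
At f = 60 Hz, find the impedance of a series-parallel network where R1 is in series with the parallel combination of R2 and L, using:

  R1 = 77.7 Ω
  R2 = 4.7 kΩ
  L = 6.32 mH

Step 1 — Angular frequency: ω = 2π·f = 2π·60 = 377 rad/s.
Step 2 — Component impedances:
  R1: Z = R = 77.7 Ω
  R2: Z = R = 4700 Ω
  L: Z = jωL = j·377·0.00632 = 0 + j2.383 Ω
Step 3 — Parallel branch: R2 || L = 1/(1/R2 + 1/L) = 0.001208 + j2.383 Ω.
Step 4 — Series with R1: Z_total = R1 + (R2 || L) = 77.7 + j2.383 Ω = 77.74∠1.8° Ω.

Z = 77.7 + j2.383 Ω = 77.74∠1.8° Ω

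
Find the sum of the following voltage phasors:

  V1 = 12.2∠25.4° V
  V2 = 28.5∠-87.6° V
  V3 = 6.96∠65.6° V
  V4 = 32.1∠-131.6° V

Step 1 — Convert each phasor to rectangular form:
  V1 = 12.2·(cos(25.4°) + j·sin(25.4°)) = 11.02 + j5.233 V
  V2 = 28.5·(cos(-87.6°) + j·sin(-87.6°)) = 1.193 - j28.48 V
  V3 = 6.96·(cos(65.6°) + j·sin(65.6°)) = 2.875 + j6.338 V
  V4 = 32.1·(cos(-131.6°) + j·sin(-131.6°)) = -21.31 - j24 V
Step 2 — Sum components: V_total = -6.223 - j40.91 V.
Step 3 — Convert to polar: |V_total| = 41.38 V, ∠V_total = -98.6°.

V_total = 41.38∠-98.6° V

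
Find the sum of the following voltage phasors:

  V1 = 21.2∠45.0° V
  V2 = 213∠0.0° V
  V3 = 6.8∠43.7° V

Step 1 — Convert each phasor to rectangular form:
  V1 = 21.2·(cos(45.0°) + j·sin(45.0°)) = 14.99 + j14.99 V
  V2 = 213·(cos(0.0°) + j·sin(0.0°)) = 213 V
  V3 = 6.8·(cos(43.7°) + j·sin(43.7°)) = 4.916 + j4.698 V
Step 2 — Sum components: V_total = 232.9 + j19.69 V.
Step 3 — Convert to polar: |V_total| = 233.7 V, ∠V_total = 4.8°.

V_total = 233.7∠4.8° V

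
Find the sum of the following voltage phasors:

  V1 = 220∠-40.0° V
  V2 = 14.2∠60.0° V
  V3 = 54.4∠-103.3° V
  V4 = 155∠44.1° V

Step 1 — Convert each phasor to rectangular form:
  V1 = 220·(cos(-40.0°) + j·sin(-40.0°)) = 168.5 - j141.4 V
  V2 = 14.2·(cos(60.0°) + j·sin(60.0°)) = 7.1 + j12.3 V
  V3 = 54.4·(cos(-103.3°) + j·sin(-103.3°)) = -12.51 - j52.94 V
  V4 = 155·(cos(44.1°) + j·sin(44.1°)) = 111.3 + j107.9 V
Step 2 — Sum components: V_total = 274.4 - j74.19 V.
Step 3 — Convert to polar: |V_total| = 284.3 V, ∠V_total = -15.1°.

V_total = 284.3∠-15.1° V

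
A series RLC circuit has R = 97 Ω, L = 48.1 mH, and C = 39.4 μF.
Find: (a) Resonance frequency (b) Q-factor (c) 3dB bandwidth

Step 1 — Resonance: ω₀ = 1/√(LC) = 1/√(0.0481·3.94e-05) = 726.4 rad/s.
Step 2 — f₀ = ω₀/(2π) = 115.6 Hz.
Step 3 — Series Q: Q = ω₀L/R = 726.4·0.0481/97 = 0.3602.
Step 4 — Bandwidth: Δω = ω₀/Q = 2017 rad/s; BW = Δω/(2π) = 321 Hz.

(a) f₀ = 115.6 Hz  (b) Q = 0.3602  (c) BW = 321 Hz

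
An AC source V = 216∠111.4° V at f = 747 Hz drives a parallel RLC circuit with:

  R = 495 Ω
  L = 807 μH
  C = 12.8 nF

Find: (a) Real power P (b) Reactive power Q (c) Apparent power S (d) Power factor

Step 1 — Angular frequency: ω = 2π·f = 2π·747 = 4694 rad/s.
Step 2 — Component impedances:
  R: Z = R = 495 Ω
  L: Z = jωL = j·4694·0.000807 = 0 + j3.788 Ω
  C: Z = 1/(jωC) = -j/(ω·C) = 0 - j1.665e+04 Ω
Step 3 — Parallel combination: 1/Z_total = 1/R + 1/L + 1/C; Z_total = 0.02899 + j3.788 Ω = 3.788∠89.6° Ω.
Step 4 — Source phasor: V = 216∠111.4° V = -78.81 + j201.1 V.
Step 5 — Current: I = V / Z = 52.92 + j21.21 A = 57.02∠21.8° A.
Step 6 — Complex power: S = V·I* = 94.25 + j1.232e+04 VA.
Step 7 — Real power: P = Re(S) = 94.25 W.
Step 8 — Reactive power: Q = Im(S) = 1.232e+04 VAR.
Step 9 — Apparent power: |S| = 1.232e+04 VA.
Step 10 — Power factor: PF = P/|S| = 0.007653 (lagging).

(a) P = 94.25 W  (b) Q = 1.232e+04 VAR  (c) S = 1.232e+04 VA  (d) PF = 0.007653 (lagging)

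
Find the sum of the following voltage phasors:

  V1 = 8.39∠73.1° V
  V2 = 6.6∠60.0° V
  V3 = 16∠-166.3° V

Step 1 — Convert each phasor to rectangular form:
  V1 = 8.39·(cos(73.1°) + j·sin(73.1°)) = 2.439 + j8.028 V
  V2 = 6.6·(cos(60.0°) + j·sin(60.0°)) = 3.3 + j5.716 V
  V3 = 16·(cos(-166.3°) + j·sin(-166.3°)) = -15.54 - j3.789 V
Step 2 — Sum components: V_total = -9.806 + j9.954 V.
Step 3 — Convert to polar: |V_total| = 13.97 V, ∠V_total = 134.6°.

V_total = 13.97∠134.6° V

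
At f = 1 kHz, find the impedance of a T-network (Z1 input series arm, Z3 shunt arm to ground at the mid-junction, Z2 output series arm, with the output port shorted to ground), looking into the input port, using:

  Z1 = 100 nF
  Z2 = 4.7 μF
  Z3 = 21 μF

Step 1 — Angular frequency: ω = 2π·f = 2π·1000 = 6283 rad/s.
Step 2 — Component impedances:
  Z1: Z = 1/(jωC) = -j/(ω·C) = 0 - j1592 Ω
  Z2: Z = 1/(jωC) = -j/(ω·C) = 0 - j33.86 Ω
  Z3: Z = 1/(jωC) = -j/(ω·C) = 0 - j7.579 Ω
Step 3 — With the output port shorted to ground, the output series arm Z2 runs from the junction to ground; the shunt arm Z3 also runs from the junction to ground. They appear in parallel: Z3 || Z2 = 0 - j6.193 Ω.
Step 4 — Series with input arm Z1: Z_in = Z1 + (Z3 || Z2) = 0 - j1598 Ω = 1598∠-90.0° Ω.

Z = 0 - j1598 Ω = 1598∠-90.0° Ω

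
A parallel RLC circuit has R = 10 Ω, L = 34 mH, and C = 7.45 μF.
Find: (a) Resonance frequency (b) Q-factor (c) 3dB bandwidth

Step 1 — Resonance: ω₀ = 1/√(LC) = 1/√(0.034·7.45e-06) = 1987 rad/s.
Step 2 — f₀ = ω₀/(2π) = 316.2 Hz.
Step 3 — Parallel Q: Q = R/(ω₀L) = 10/(1987·0.034) = 0.148.
Step 4 — Bandwidth: Δω = ω₀/Q = 1.342e+04 rad/s; BW = Δω/(2π) = 2136 Hz.

(a) f₀ = 316.2 Hz  (b) Q = 0.148  (c) BW = 2136 Hz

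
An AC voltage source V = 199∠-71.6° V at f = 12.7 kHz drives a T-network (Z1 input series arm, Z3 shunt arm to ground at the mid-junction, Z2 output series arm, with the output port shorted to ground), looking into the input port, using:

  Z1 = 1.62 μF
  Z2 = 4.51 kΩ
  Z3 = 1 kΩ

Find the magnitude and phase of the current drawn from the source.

Step 1 — Angular frequency: ω = 2π·f = 2π·1.27e+04 = 7.98e+04 rad/s.
Step 2 — Component impedances:
  Z1: Z = 1/(jωC) = -j/(ω·C) = 0 - j7.736 Ω
  Z2: Z = R = 4510 Ω
  Z3: Z = R = 1000 Ω
Step 3 — With the output port shorted to ground, the output series arm Z2 runs from the junction to ground; the shunt arm Z3 also runs from the junction to ground. They appear in parallel: Z3 || Z2 = 818.5 Ω.
Step 4 — Series with input arm Z1: Z_in = Z1 + (Z3 || Z2) = 818.5 - j7.736 Ω = 818.5∠-0.5° Ω.
Step 5 — Source phasor: V = 199∠-71.6° V = 62.81 - j188.8 V.
Step 6 — Ohm's law: I = V / Z_total = (62.81 - j188.8) / (818.5 - j7.736) = 0.07892 - j0.2299 A.
Step 7 — Convert to polar: |I| = 0.2431 A, ∠I = -71.1°.

I = 0.2431∠-71.1° A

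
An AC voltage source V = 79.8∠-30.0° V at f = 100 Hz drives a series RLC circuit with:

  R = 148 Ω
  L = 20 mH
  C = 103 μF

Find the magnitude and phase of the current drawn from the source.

Step 1 — Angular frequency: ω = 2π·f = 2π·100 = 628.3 rad/s.
Step 2 — Component impedances:
  R: Z = R = 148 Ω
  L: Z = jωL = j·628.3·0.02 = 0 + j12.57 Ω
  C: Z = 1/(jωC) = -j/(ω·C) = 0 - j15.45 Ω
Step 3 — Series combination: Z_total = R + L + C = 148 - j2.886 Ω = 148∠-1.1° Ω.
Step 4 — Source phasor: V = 79.8∠-30.0° V = 69.11 - j39.9 V.
Step 5 — Ohm's law: I = V / Z_total = (69.11 - j39.9) / (148 - j2.886) = 0.472 - j0.2604 A.
Step 6 — Convert to polar: |I| = 0.5391 A, ∠I = -28.9°.

I = 0.5391∠-28.9° A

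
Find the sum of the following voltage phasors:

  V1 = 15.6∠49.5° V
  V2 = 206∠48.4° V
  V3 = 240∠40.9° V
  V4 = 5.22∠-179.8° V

Step 1 — Convert each phasor to rectangular form:
  V1 = 15.6·(cos(49.5°) + j·sin(49.5°)) = 10.13 + j11.86 V
  V2 = 206·(cos(48.4°) + j·sin(48.4°)) = 136.8 + j154 V
  V3 = 240·(cos(40.9°) + j·sin(40.9°)) = 181.4 + j157.1 V
  V4 = 5.22·(cos(-179.8°) + j·sin(-179.8°)) = -5.22 - j0.01822 V
Step 2 — Sum components: V_total = 323.1 + j323 V.
Step 3 — Convert to polar: |V_total| = 456.9 V, ∠V_total = 45.0°.

V_total = 456.9∠45.0° V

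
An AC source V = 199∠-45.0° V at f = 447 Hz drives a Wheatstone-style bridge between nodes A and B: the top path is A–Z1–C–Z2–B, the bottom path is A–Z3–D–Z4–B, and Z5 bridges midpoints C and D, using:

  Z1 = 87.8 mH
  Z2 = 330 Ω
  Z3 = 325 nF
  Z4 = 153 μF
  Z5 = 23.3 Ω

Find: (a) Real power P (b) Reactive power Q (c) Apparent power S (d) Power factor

Step 1 — Angular frequency: ω = 2π·f = 2π·447 = 2809 rad/s.
Step 2 — Component impedances:
  Z1: Z = jωL = j·2809·0.0878 = 0 + j246.6 Ω
  Z2: Z = R = 330 Ω
  Z3: Z = 1/(jωC) = -j/(ω·C) = 0 - j1096 Ω
  Z4: Z = 1/(jωC) = -j/(ω·C) = 0 - j2.327 Ω
  Z5: Z = R = 23.3 Ω
Step 3 — Bridge requires nodal analysis (the Z5 bridge couples midpoints C and D, so the two paths cannot be reduced to a simple series/parallel combination). Setting node B to ground and injecting 1 A at node A, the 3-node admittance system at A, C, D solves to V_A = Z_AB = 36.24 + j315.3 Ω = 317.4∠83.4° Ω.
Step 4 — Source phasor: V = 199∠-45.0° V = 140.7 - j140.7 V.
Step 5 — Current: I = V / Z = -0.3898 - j0.491 A = 0.6269∠-128.4° A.
Step 6 — Complex power: S = V·I* = 14.24 + j123.9 VA.
Step 7 — Real power: P = Re(S) = 14.24 W.
Step 8 — Reactive power: Q = Im(S) = 123.9 VAR.
Step 9 — Apparent power: |S| = 124.8 VA.
Step 10 — Power factor: PF = P/|S| = 0.1142 (lagging).

(a) P = 14.24 W  (b) Q = 123.9 VAR  (c) S = 124.8 VA  (d) PF = 0.1142 (lagging)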